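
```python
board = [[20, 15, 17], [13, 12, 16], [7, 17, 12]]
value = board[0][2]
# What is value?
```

board[0] = [20, 15, 17]. Taking column 2 of that row yields 17.

17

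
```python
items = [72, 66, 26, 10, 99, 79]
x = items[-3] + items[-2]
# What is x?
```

items has length 6. Negative index -3 maps to positive index 6 + (-3) = 3. items[3] = 10.
items has length 6. Negative index -2 maps to positive index 6 + (-2) = 4. items[4] = 99.
Sum: 10 + 99 = 109.

109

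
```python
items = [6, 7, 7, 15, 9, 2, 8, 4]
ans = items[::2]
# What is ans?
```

items has length 8. The slice items[::2] selects indices [0, 2, 4, 6] (0->6, 2->7, 4->9, 6->8), giving [6, 7, 9, 8].

[6, 7, 9, 8]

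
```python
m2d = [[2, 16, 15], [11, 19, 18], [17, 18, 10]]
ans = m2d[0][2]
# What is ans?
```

m2d[0] = [2, 16, 15]. Taking column 2 of that row yields 15.

15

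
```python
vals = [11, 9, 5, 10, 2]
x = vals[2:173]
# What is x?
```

vals has length 5. The slice vals[2:173] selects indices [2, 3, 4] (2->5, 3->10, 4->2), giving [5, 10, 2].

[5, 10, 2]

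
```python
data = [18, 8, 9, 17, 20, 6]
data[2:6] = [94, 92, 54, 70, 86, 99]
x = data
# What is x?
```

data starts as [18, 8, 9, 17, 20, 6] (length 6). The slice data[2:6] covers indices [2, 3, 4, 5] with values [9, 17, 20, 6]. Replacing that slice with [94, 92, 54, 70, 86, 99] (different length) produces [18, 8, 94, 92, 54, 70, 86, 99].

[18, 8, 94, 92, 54, 70, 86, 99]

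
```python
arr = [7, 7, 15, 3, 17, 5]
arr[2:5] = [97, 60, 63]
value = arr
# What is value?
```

arr starts as [7, 7, 15, 3, 17, 5] (length 6). The slice arr[2:5] covers indices [2, 3, 4] with values [15, 3, 17]. Replacing that slice with [97, 60, 63] (same length) produces [7, 7, 97, 60, 63, 5].

[7, 7, 97, 60, 63, 5]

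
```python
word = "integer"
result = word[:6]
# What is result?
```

word has length 7. The slice word[:6] selects indices [0, 1, 2, 3, 4, 5] (0->'i', 1->'n', 2->'t', 3->'e', 4->'g', 5->'e'), giving 'intege'.

'intege'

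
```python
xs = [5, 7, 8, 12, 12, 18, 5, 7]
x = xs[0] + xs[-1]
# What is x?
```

xs has length 8. xs[0] = 5.
xs has length 8. Negative index -1 maps to positive index 8 + (-1) = 7. xs[7] = 7.
Sum: 5 + 7 = 12.

12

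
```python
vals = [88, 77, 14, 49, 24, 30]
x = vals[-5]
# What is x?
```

vals has length 6. Negative index -5 maps to positive index 6 + (-5) = 1. vals[1] = 77.

77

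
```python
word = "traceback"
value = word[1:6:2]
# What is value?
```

word has length 9. The slice word[1:6:2] selects indices [1, 3, 5] (1->'r', 3->'c', 5->'b'), giving 'rcb'.

'rcb'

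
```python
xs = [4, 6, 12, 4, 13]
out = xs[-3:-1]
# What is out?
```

xs has length 5. The slice xs[-3:-1] selects indices [2, 3] (2->12, 3->4), giving [12, 4].

[12, 4]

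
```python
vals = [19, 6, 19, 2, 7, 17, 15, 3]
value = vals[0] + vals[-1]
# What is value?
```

vals has length 8. vals[0] = 19.
vals has length 8. Negative index -1 maps to positive index 8 + (-1) = 7. vals[7] = 3.
Sum: 19 + 3 = 22.

22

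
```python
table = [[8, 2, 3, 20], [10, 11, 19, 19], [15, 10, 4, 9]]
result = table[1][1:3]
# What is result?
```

table[1] = [10, 11, 19, 19]. table[1] has length 4. The slice table[1][1:3] selects indices [1, 2] (1->11, 2->19), giving [11, 19].

[11, 19]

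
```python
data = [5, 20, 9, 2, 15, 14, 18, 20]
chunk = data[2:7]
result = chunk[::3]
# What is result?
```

data has length 8. The slice data[2:7] selects indices [2, 3, 4, 5, 6] (2->9, 3->2, 4->15, 5->14, 6->18), giving [9, 2, 15, 14, 18]. So chunk = [9, 2, 15, 14, 18]. chunk has length 5. The slice chunk[::3] selects indices [0, 3] (0->9, 3->14), giving [9, 14].

[9, 14]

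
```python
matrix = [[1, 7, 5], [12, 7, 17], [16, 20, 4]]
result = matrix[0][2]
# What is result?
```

matrix[0] = [1, 7, 5]. Taking column 2 of that row yields 5.

5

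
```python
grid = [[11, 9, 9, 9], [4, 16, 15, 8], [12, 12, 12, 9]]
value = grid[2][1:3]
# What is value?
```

grid[2] = [12, 12, 12, 9]. grid[2] has length 4. The slice grid[2][1:3] selects indices [1, 2] (1->12, 2->12), giving [12, 12].

[12, 12]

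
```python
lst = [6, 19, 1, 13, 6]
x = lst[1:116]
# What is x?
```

lst has length 5. The slice lst[1:116] selects indices [1, 2, 3, 4] (1->19, 2->1, 3->13, 4->6), giving [19, 1, 13, 6].

[19, 1, 13, 6]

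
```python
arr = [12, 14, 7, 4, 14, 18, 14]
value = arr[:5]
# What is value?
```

arr has length 7. The slice arr[:5] selects indices [0, 1, 2, 3, 4] (0->12, 1->14, 2->7, 3->4, 4->14), giving [12, 14, 7, 4, 14].

[12, 14, 7, 4, 14]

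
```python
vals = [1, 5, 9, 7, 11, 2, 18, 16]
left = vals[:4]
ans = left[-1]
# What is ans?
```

vals has length 8. The slice vals[:4] selects indices [0, 1, 2, 3] (0->1, 1->5, 2->9, 3->7), giving [1, 5, 9, 7]. So left = [1, 5, 9, 7]. Then left[-1] = 7.

7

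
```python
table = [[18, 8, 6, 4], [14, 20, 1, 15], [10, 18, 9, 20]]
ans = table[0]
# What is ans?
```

table has 3 rows. Row 0 is [18, 8, 6, 4].

[18, 8, 6, 4]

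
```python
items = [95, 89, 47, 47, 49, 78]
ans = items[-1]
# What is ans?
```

items has length 6. Negative index -1 maps to positive index 6 + (-1) = 5. items[5] = 78.

78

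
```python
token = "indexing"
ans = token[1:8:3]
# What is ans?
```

token has length 8. The slice token[1:8:3] selects indices [1, 4, 7] (1->'n', 4->'x', 7->'g'), giving 'nxg'.

'nxg'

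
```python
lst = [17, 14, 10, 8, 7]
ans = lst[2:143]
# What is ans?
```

lst has length 5. The slice lst[2:143] selects indices [2, 3, 4] (2->10, 3->8, 4->7), giving [10, 8, 7].

[10, 8, 7]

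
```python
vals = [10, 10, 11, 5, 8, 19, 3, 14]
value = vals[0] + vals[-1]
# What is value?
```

vals has length 8. vals[0] = 10.
vals has length 8. Negative index -1 maps to positive index 8 + (-1) = 7. vals[7] = 14.
Sum: 10 + 14 = 24.

24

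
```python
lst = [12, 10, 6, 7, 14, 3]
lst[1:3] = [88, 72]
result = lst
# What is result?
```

lst starts as [12, 10, 6, 7, 14, 3] (length 6). The slice lst[1:3] covers indices [1, 2] with values [10, 6]. Replacing that slice with [88, 72] (same length) produces [12, 88, 72, 7, 14, 3].

[12, 88, 72, 7, 14, 3]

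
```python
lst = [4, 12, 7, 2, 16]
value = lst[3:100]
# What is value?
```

lst has length 5. The slice lst[3:100] selects indices [3, 4] (3->2, 4->16), giving [2, 16].

[2, 16]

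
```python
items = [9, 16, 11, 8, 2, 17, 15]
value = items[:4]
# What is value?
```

items has length 7. The slice items[:4] selects indices [0, 1, 2, 3] (0->9, 1->16, 2->11, 3->8), giving [9, 16, 11, 8].

[9, 16, 11, 8]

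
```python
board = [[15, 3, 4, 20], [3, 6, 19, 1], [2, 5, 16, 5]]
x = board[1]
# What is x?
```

board has 3 rows. Row 1 is [3, 6, 19, 1].

[3, 6, 19, 1]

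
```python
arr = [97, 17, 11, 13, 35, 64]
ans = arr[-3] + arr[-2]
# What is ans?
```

arr has length 6. Negative index -3 maps to positive index 6 + (-3) = 3. arr[3] = 13.
arr has length 6. Negative index -2 maps to positive index 6 + (-2) = 4. arr[4] = 35.
Sum: 13 + 35 = 48.

48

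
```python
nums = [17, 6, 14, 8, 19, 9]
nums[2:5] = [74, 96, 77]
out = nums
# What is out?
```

nums starts as [17, 6, 14, 8, 19, 9] (length 6). The slice nums[2:5] covers indices [2, 3, 4] with values [14, 8, 19]. Replacing that slice with [74, 96, 77] (same length) produces [17, 6, 74, 96, 77, 9].

[17, 6, 74, 96, 77, 9]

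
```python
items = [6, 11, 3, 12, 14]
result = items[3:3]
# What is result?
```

items has length 5. The slice items[3:3] resolves to an empty index range, so the result is [].

[]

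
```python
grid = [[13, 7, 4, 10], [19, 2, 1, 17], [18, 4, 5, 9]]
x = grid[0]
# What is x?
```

grid has 3 rows. Row 0 is [13, 7, 4, 10].

[13, 7, 4, 10]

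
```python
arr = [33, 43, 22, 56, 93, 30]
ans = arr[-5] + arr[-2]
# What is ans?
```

arr has length 6. Negative index -5 maps to positive index 6 + (-5) = 1. arr[1] = 43.
arr has length 6. Negative index -2 maps to positive index 6 + (-2) = 4. arr[4] = 93.
Sum: 43 + 93 = 136.

136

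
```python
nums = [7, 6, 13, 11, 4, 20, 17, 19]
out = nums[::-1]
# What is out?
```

nums has length 8. The slice nums[::-1] selects indices [7, 6, 5, 4, 3, 2, 1, 0] (7->19, 6->17, 5->20, 4->4, 3->11, 2->13, 1->6, 0->7), giving [19, 17, 20, 4, 11, 13, 6, 7].

[19, 17, 20, 4, 11, 13, 6, 7]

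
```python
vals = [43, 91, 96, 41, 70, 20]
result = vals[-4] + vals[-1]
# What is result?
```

vals has length 6. Negative index -4 maps to positive index 6 + (-4) = 2. vals[2] = 96.
vals has length 6. Negative index -1 maps to positive index 6 + (-1) = 5. vals[5] = 20.
Sum: 96 + 20 = 116.

116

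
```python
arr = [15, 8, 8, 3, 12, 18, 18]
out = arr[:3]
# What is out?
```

arr has length 7. The slice arr[:3] selects indices [0, 1, 2] (0->15, 1->8, 2->8), giving [15, 8, 8].

[15, 8, 8]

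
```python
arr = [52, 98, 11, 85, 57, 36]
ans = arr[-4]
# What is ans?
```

arr has length 6. Negative index -4 maps to positive index 6 + (-4) = 2. arr[2] = 11.

11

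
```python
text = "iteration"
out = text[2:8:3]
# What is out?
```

text has length 9. The slice text[2:8:3] selects indices [2, 5] (2->'e', 5->'t'), giving 'et'.

'et'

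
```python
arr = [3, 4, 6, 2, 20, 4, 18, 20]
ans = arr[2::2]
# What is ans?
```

arr has length 8. The slice arr[2::2] selects indices [2, 4, 6] (2->6, 4->20, 6->18), giving [6, 20, 18].

[6, 20, 18]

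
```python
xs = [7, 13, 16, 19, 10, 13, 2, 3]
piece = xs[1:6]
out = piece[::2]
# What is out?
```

xs has length 8. The slice xs[1:6] selects indices [1, 2, 3, 4, 5] (1->13, 2->16, 3->19, 4->10, 5->13), giving [13, 16, 19, 10, 13]. So piece = [13, 16, 19, 10, 13]. piece has length 5. The slice piece[::2] selects indices [0, 2, 4] (0->13, 2->19, 4->13), giving [13, 19, 13].

[13, 19, 13]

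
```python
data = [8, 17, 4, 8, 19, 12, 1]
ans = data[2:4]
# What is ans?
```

data has length 7. The slice data[2:4] selects indices [2, 3] (2->4, 3->8), giving [4, 8].

[4, 8]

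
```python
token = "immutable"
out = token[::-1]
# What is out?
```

token has length 9. The slice token[::-1] selects indices [8, 7, 6, 5, 4, 3, 2, 1, 0] (8->'e', 7->'l', 6->'b', 5->'a', 4->'t', 3->'u', 2->'m', 1->'m', 0->'i'), giving 'elbatummi'.

'elbatummi'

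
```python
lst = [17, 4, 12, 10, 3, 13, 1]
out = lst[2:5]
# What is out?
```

lst has length 7. The slice lst[2:5] selects indices [2, 3, 4] (2->12, 3->10, 4->3), giving [12, 10, 3].

[12, 10, 3]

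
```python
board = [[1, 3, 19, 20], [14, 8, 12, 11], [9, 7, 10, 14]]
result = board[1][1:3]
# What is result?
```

board[1] = [14, 8, 12, 11]. board[1] has length 4. The slice board[1][1:3] selects indices [1, 2] (1->8, 2->12), giving [8, 12].

[8, 12]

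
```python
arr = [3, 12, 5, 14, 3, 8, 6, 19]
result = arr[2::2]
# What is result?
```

arr has length 8. The slice arr[2::2] selects indices [2, 4, 6] (2->5, 4->3, 6->6), giving [5, 3, 6].

[5, 3, 6]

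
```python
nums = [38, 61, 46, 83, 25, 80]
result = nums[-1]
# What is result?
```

nums has length 6. Negative index -1 maps to positive index 6 + (-1) = 5. nums[5] = 80.

80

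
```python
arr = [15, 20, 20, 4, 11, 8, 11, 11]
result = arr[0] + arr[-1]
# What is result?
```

arr has length 8. arr[0] = 15.
arr has length 8. Negative index -1 maps to positive index 8 + (-1) = 7. arr[7] = 11.
Sum: 15 + 11 = 26.

26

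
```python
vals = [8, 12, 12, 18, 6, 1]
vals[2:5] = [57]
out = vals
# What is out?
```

vals starts as [8, 12, 12, 18, 6, 1] (length 6). The slice vals[2:5] covers indices [2, 3, 4] with values [12, 18, 6]. Replacing that slice with [57] (different length) produces [8, 12, 57, 1].

[8, 12, 57, 1]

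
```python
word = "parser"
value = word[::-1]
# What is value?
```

word has length 6. The slice word[::-1] selects indices [5, 4, 3, 2, 1, 0] (5->'r', 4->'e', 3->'s', 2->'r', 1->'a', 0->'p'), giving 'resrap'.

'resrap'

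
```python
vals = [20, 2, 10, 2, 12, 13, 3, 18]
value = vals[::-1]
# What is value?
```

vals has length 8. The slice vals[::-1] selects indices [7, 6, 5, 4, 3, 2, 1, 0] (7->18, 6->3, 5->13, 4->12, 3->2, 2->10, 1->2, 0->20), giving [18, 3, 13, 12, 2, 10, 2, 20].

[18, 3, 13, 12, 2, 10, 2, 20]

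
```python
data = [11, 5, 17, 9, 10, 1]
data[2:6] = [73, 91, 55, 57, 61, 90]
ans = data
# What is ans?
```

data starts as [11, 5, 17, 9, 10, 1] (length 6). The slice data[2:6] covers indices [2, 3, 4, 5] with values [17, 9, 10, 1]. Replacing that slice with [73, 91, 55, 57, 61, 90] (different length) produces [11, 5, 73, 91, 55, 57, 61, 90].

[11, 5, 73, 91, 55, 57, 61, 90]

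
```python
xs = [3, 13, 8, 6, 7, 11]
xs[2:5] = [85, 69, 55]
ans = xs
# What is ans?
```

xs starts as [3, 13, 8, 6, 7, 11] (length 6). The slice xs[2:5] covers indices [2, 3, 4] with values [8, 6, 7]. Replacing that slice with [85, 69, 55] (same length) produces [3, 13, 85, 69, 55, 11].

[3, 13, 85, 69, 55, 11]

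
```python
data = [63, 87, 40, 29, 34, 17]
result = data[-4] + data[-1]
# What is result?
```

data has length 6. Negative index -4 maps to positive index 6 + (-4) = 2. data[2] = 40.
data has length 6. Negative index -1 maps to positive index 6 + (-1) = 5. data[5] = 17.
Sum: 40 + 17 = 57.

57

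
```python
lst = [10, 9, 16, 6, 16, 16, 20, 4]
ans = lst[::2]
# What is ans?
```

lst has length 8. The slice lst[::2] selects indices [0, 2, 4, 6] (0->10, 2->16, 4->16, 6->20), giving [10, 16, 16, 20].

[10, 16, 16, 20]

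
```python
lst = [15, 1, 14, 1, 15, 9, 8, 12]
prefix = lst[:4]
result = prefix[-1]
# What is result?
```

lst has length 8. The slice lst[:4] selects indices [0, 1, 2, 3] (0->15, 1->1, 2->14, 3->1), giving [15, 1, 14, 1]. So prefix = [15, 1, 14, 1]. Then prefix[-1] = 1.

1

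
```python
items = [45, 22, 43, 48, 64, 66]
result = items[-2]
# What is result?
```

items has length 6. Negative index -2 maps to positive index 6 + (-2) = 4. items[4] = 64.

64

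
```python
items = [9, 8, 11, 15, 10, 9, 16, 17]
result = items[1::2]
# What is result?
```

items has length 8. The slice items[1::2] selects indices [1, 3, 5, 7] (1->8, 3->15, 5->9, 7->17), giving [8, 15, 9, 17].

[8, 15, 9, 17]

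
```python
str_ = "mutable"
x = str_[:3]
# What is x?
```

str_ has length 7. The slice str_[:3] selects indices [0, 1, 2] (0->'m', 1->'u', 2->'t'), giving 'mut'.

'mut'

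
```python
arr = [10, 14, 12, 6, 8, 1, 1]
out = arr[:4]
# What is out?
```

arr has length 7. The slice arr[:4] selects indices [0, 1, 2, 3] (0->10, 1->14, 2->12, 3->6), giving [10, 14, 12, 6].

[10, 14, 12, 6]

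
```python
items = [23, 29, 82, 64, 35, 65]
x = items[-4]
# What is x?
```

items has length 6. Negative index -4 maps to positive index 6 + (-4) = 2. items[2] = 82.

82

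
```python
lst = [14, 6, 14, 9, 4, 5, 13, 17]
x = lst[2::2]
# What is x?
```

lst has length 8. The slice lst[2::2] selects indices [2, 4, 6] (2->14, 4->4, 6->13), giving [14, 4, 13].

[14, 4, 13]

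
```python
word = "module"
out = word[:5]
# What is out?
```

word has length 6. The slice word[:5] selects indices [0, 1, 2, 3, 4] (0->'m', 1->'o', 2->'d', 3->'u', 4->'l'), giving 'modul'.

'modul'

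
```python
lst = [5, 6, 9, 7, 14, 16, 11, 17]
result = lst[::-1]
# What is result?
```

lst has length 8. The slice lst[::-1] selects indices [7, 6, 5, 4, 3, 2, 1, 0] (7->17, 6->11, 5->16, 4->14, 3->7, 2->9, 1->6, 0->5), giving [17, 11, 16, 14, 7, 9, 6, 5].

[17, 11, 16, 14, 7, 9, 6, 5]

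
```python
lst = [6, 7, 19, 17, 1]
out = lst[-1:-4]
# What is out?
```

lst has length 5. The slice lst[-1:-4] resolves to an empty index range, so the result is [].

[]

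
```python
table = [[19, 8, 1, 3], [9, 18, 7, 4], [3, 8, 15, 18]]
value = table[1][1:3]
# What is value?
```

table[1] = [9, 18, 7, 4]. table[1] has length 4. The slice table[1][1:3] selects indices [1, 2] (1->18, 2->7), giving [18, 7].

[18, 7]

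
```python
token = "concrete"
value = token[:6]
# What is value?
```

token has length 8. The slice token[:6] selects indices [0, 1, 2, 3, 4, 5] (0->'c', 1->'o', 2->'n', 3->'c', 4->'r', 5->'e'), giving 'concre'.

'concre'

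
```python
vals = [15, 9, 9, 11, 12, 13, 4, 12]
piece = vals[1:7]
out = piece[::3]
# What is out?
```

vals has length 8. The slice vals[1:7] selects indices [1, 2, 3, 4, 5, 6] (1->9, 2->9, 3->11, 4->12, 5->13, 6->4), giving [9, 9, 11, 12, 13, 4]. So piece = [9, 9, 11, 12, 13, 4]. piece has length 6. The slice piece[::3] selects indices [0, 3] (0->9, 3->12), giving [9, 12].

[9, 12]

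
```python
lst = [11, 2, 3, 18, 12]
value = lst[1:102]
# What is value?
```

lst has length 5. The slice lst[1:102] selects indices [1, 2, 3, 4] (1->2, 2->3, 3->18, 4->12), giving [2, 3, 18, 12].

[2, 3, 18, 12]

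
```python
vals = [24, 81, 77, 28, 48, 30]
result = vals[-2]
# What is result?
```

vals has length 6. Negative index -2 maps to positive index 6 + (-2) = 4. vals[4] = 48.

48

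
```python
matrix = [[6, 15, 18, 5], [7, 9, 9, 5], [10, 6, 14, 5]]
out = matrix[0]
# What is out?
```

matrix has 3 rows. Row 0 is [6, 15, 18, 5].

[6, 15, 18, 5]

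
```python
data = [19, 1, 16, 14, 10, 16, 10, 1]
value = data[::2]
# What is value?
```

data has length 8. The slice data[::2] selects indices [0, 2, 4, 6] (0->19, 2->16, 4->10, 6->10), giving [19, 16, 10, 10].

[19, 16, 10, 10]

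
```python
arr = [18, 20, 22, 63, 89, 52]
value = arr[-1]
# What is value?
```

arr has length 6. Negative index -1 maps to positive index 6 + (-1) = 5. arr[5] = 52.

52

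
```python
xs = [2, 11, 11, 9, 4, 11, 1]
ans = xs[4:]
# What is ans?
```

xs has length 7. The slice xs[4:] selects indices [4, 5, 6] (4->4, 5->11, 6->1), giving [4, 11, 1].

[4, 11, 1]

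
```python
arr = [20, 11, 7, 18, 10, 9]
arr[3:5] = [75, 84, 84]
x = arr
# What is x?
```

arr starts as [20, 11, 7, 18, 10, 9] (length 6). The slice arr[3:5] covers indices [3, 4] with values [18, 10]. Replacing that slice with [75, 84, 84] (different length) produces [20, 11, 7, 75, 84, 84, 9].

[20, 11, 7, 75, 84, 84, 9]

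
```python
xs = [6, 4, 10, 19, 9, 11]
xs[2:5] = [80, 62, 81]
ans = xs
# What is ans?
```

xs starts as [6, 4, 10, 19, 9, 11] (length 6). The slice xs[2:5] covers indices [2, 3, 4] with values [10, 19, 9]. Replacing that slice with [80, 62, 81] (same length) produces [6, 4, 80, 62, 81, 11].

[6, 4, 80, 62, 81, 11]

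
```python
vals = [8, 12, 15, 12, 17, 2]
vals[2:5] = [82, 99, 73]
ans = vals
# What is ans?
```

vals starts as [8, 12, 15, 12, 17, 2] (length 6). The slice vals[2:5] covers indices [2, 3, 4] with values [15, 12, 17]. Replacing that slice with [82, 99, 73] (same length) produces [8, 12, 82, 99, 73, 2].

[8, 12, 82, 99, 73, 2]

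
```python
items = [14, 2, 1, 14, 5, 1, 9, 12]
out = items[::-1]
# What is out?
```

items has length 8. The slice items[::-1] selects indices [7, 6, 5, 4, 3, 2, 1, 0] (7->12, 6->9, 5->1, 4->5, 3->14, 2->1, 1->2, 0->14), giving [12, 9, 1, 5, 14, 1, 2, 14].

[12, 9, 1, 5, 14, 1, 2, 14]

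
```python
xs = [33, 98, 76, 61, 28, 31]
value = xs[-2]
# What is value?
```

xs has length 6. Negative index -2 maps to positive index 6 + (-2) = 4. xs[4] = 28.

28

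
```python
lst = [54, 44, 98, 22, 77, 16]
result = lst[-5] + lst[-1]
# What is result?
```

lst has length 6. Negative index -5 maps to positive index 6 + (-5) = 1. lst[1] = 44.
lst has length 6. Negative index -1 maps to positive index 6 + (-1) = 5. lst[5] = 16.
Sum: 44 + 16 = 60.

60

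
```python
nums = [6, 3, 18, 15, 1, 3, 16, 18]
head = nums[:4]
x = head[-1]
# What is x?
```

nums has length 8. The slice nums[:4] selects indices [0, 1, 2, 3] (0->6, 1->3, 2->18, 3->15), giving [6, 3, 18, 15]. So head = [6, 3, 18, 15]. Then head[-1] = 15.

15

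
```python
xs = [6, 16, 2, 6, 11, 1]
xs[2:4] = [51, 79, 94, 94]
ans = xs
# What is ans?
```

xs starts as [6, 16, 2, 6, 11, 1] (length 6). The slice xs[2:4] covers indices [2, 3] with values [2, 6]. Replacing that slice with [51, 79, 94, 94] (different length) produces [6, 16, 51, 79, 94, 94, 11, 1].

[6, 16, 51, 79, 94, 94, 11, 1]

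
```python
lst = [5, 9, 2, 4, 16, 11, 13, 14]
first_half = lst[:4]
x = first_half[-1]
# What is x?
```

lst has length 8. The slice lst[:4] selects indices [0, 1, 2, 3] (0->5, 1->9, 2->2, 3->4), giving [5, 9, 2, 4]. So first_half = [5, 9, 2, 4]. Then first_half[-1] = 4.

4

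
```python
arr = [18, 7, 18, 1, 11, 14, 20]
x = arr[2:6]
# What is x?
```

arr has length 7. The slice arr[2:6] selects indices [2, 3, 4, 5] (2->18, 3->1, 4->11, 5->14), giving [18, 1, 11, 14].

[18, 1, 11, 14]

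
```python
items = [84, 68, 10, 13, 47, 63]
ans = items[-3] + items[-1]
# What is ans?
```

items has length 6. Negative index -3 maps to positive index 6 + (-3) = 3. items[3] = 13.
items has length 6. Negative index -1 maps to positive index 6 + (-1) = 5. items[5] = 63.
Sum: 13 + 63 = 76.

76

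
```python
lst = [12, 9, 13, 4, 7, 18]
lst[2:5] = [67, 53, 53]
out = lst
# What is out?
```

lst starts as [12, 9, 13, 4, 7, 18] (length 6). The slice lst[2:5] covers indices [2, 3, 4] with values [13, 4, 7]. Replacing that slice with [67, 53, 53] (same length) produces [12, 9, 67, 53, 53, 18].

[12, 9, 67, 53, 53, 18]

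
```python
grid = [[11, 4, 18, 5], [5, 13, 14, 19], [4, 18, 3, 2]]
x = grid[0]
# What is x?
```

grid has 3 rows. Row 0 is [11, 4, 18, 5].

[11, 4, 18, 5]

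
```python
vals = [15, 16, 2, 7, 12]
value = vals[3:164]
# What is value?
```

vals has length 5. The slice vals[3:164] selects indices [3, 4] (3->7, 4->12), giving [7, 12].

[7, 12]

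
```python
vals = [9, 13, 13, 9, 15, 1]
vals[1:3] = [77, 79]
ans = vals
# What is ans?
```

vals starts as [9, 13, 13, 9, 15, 1] (length 6). The slice vals[1:3] covers indices [1, 2] with values [13, 13]. Replacing that slice with [77, 79] (same length) produces [9, 77, 79, 9, 15, 1].

[9, 77, 79, 9, 15, 1]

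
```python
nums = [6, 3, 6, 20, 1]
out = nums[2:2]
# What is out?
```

nums has length 5. The slice nums[2:2] resolves to an empty index range, so the result is [].

[]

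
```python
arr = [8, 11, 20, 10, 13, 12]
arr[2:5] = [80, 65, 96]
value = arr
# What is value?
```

arr starts as [8, 11, 20, 10, 13, 12] (length 6). The slice arr[2:5] covers indices [2, 3, 4] with values [20, 10, 13]. Replacing that slice with [80, 65, 96] (same length) produces [8, 11, 80, 65, 96, 12].

[8, 11, 80, 65, 96, 12]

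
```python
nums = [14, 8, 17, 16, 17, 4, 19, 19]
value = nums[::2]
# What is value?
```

nums has length 8. The slice nums[::2] selects indices [0, 2, 4, 6] (0->14, 2->17, 4->17, 6->19), giving [14, 17, 17, 19].

[14, 17, 17, 19]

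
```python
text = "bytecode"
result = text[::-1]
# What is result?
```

text has length 8. The slice text[::-1] selects indices [7, 6, 5, 4, 3, 2, 1, 0] (7->'e', 6->'d', 5->'o', 4->'c', 3->'e', 2->'t', 1->'y', 0->'b'), giving 'edocetyb'.

'edocetyb'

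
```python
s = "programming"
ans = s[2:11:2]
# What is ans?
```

s has length 11. The slice s[2:11:2] selects indices [2, 4, 6, 8, 10] (2->'o', 4->'r', 6->'m', 8->'i', 10->'g'), giving 'ormig'.

'ormig'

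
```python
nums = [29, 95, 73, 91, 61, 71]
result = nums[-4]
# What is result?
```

nums has length 6. Negative index -4 maps to positive index 6 + (-4) = 2. nums[2] = 73.

73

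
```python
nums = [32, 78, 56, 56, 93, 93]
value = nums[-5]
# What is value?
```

nums has length 6. Negative index -5 maps to positive index 6 + (-5) = 1. nums[1] = 78.

78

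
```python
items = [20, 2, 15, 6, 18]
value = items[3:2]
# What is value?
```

items has length 5. The slice items[3:2] resolves to an empty index range, so the result is [].

[]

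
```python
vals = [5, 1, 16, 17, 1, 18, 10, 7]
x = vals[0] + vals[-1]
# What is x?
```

vals has length 8. vals[0] = 5.
vals has length 8. Negative index -1 maps to positive index 8 + (-1) = 7. vals[7] = 7.
Sum: 5 + 7 = 12.

12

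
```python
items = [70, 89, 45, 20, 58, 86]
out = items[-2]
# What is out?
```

items has length 6. Negative index -2 maps to positive index 6 + (-2) = 4. items[4] = 58.

58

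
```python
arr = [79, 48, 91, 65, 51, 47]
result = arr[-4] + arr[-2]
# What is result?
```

arr has length 6. Negative index -4 maps to positive index 6 + (-4) = 2. arr[2] = 91.
arr has length 6. Negative index -2 maps to positive index 6 + (-2) = 4. arr[4] = 51.
Sum: 91 + 51 = 142.

142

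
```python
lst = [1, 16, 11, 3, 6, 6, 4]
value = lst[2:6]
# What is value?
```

lst has length 7. The slice lst[2:6] selects indices [2, 3, 4, 5] (2->11, 3->3, 4->6, 5->6), giving [11, 3, 6, 6].

[11, 3, 6, 6]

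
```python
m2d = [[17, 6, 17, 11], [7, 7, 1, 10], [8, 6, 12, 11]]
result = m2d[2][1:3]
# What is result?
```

m2d[2] = [8, 6, 12, 11]. m2d[2] has length 4. The slice m2d[2][1:3] selects indices [1, 2] (1->6, 2->12), giving [6, 12].

[6, 12]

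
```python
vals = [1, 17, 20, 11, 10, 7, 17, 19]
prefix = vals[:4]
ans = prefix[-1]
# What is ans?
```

vals has length 8. The slice vals[:4] selects indices [0, 1, 2, 3] (0->1, 1->17, 2->20, 3->11), giving [1, 17, 20, 11]. So prefix = [1, 17, 20, 11]. Then prefix[-1] = 11.

11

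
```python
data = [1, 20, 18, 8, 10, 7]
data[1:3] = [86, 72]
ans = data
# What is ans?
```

data starts as [1, 20, 18, 8, 10, 7] (length 6). The slice data[1:3] covers indices [1, 2] with values [20, 18]. Replacing that slice with [86, 72] (same length) produces [1, 86, 72, 8, 10, 7].

[1, 86, 72, 8, 10, 7]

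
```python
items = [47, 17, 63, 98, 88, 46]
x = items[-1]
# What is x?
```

items has length 6. Negative index -1 maps to positive index 6 + (-1) = 5. items[5] = 46.

46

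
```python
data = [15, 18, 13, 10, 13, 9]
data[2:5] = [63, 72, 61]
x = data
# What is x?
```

data starts as [15, 18, 13, 10, 13, 9] (length 6). The slice data[2:5] covers indices [2, 3, 4] with values [13, 10, 13]. Replacing that slice with [63, 72, 61] (same length) produces [15, 18, 63, 72, 61, 9].

[15, 18, 63, 72, 61, 9]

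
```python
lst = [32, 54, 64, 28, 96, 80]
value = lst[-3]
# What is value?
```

lst has length 6. Negative index -3 maps to positive index 6 + (-3) = 3. lst[3] = 28.

28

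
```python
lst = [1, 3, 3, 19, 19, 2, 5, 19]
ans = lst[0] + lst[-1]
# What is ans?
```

lst has length 8. lst[0] = 1.
lst has length 8. Negative index -1 maps to positive index 8 + (-1) = 7. lst[7] = 19.
Sum: 1 + 19 = 20.

20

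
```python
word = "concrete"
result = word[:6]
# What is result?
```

word has length 8. The slice word[:6] selects indices [0, 1, 2, 3, 4, 5] (0->'c', 1->'o', 2->'n', 3->'c', 4->'r', 5->'e'), giving 'concre'.

'concre'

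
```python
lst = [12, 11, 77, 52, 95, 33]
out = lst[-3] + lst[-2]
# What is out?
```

lst has length 6. Negative index -3 maps to positive index 6 + (-3) = 3. lst[3] = 52.
lst has length 6. Negative index -2 maps to positive index 6 + (-2) = 4. lst[4] = 95.
Sum: 52 + 95 = 147.

147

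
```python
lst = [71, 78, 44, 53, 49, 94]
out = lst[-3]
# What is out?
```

lst has length 6. Negative index -3 maps to positive index 6 + (-3) = 3. lst[3] = 53.

53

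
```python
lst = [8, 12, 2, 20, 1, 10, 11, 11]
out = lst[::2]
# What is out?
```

lst has length 8. The slice lst[::2] selects indices [0, 2, 4, 6] (0->8, 2->2, 4->1, 6->11), giving [8, 2, 1, 11].

[8, 2, 1, 11]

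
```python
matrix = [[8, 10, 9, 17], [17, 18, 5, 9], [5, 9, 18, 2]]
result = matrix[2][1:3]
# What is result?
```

matrix[2] = [5, 9, 18, 2]. matrix[2] has length 4. The slice matrix[2][1:3] selects indices [1, 2] (1->9, 2->18), giving [9, 18].

[9, 18]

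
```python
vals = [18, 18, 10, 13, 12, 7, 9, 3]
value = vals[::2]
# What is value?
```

vals has length 8. The slice vals[::2] selects indices [0, 2, 4, 6] (0->18, 2->10, 4->12, 6->9), giving [18, 10, 12, 9].

[18, 10, 12, 9]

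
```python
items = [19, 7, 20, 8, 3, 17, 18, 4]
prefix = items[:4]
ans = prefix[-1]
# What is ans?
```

items has length 8. The slice items[:4] selects indices [0, 1, 2, 3] (0->19, 1->7, 2->20, 3->8), giving [19, 7, 20, 8]. So prefix = [19, 7, 20, 8]. Then prefix[-1] = 8.

8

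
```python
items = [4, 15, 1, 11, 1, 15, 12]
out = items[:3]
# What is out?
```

items has length 7. The slice items[:3] selects indices [0, 1, 2] (0->4, 1->15, 2->1), giving [4, 15, 1].

[4, 15, 1]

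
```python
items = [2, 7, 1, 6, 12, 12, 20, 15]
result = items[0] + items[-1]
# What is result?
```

items has length 8. items[0] = 2.
items has length 8. Negative index -1 maps to positive index 8 + (-1) = 7. items[7] = 15.
Sum: 2 + 15 = 17.

17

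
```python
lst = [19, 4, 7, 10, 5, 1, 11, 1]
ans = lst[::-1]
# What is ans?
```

lst has length 8. The slice lst[::-1] selects indices [7, 6, 5, 4, 3, 2, 1, 0] (7->1, 6->11, 5->1, 4->5, 3->10, 2->7, 1->4, 0->19), giving [1, 11, 1, 5, 10, 7, 4, 19].

[1, 11, 1, 5, 10, 7, 4, 19]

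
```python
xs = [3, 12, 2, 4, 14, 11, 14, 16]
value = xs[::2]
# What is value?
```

xs has length 8. The slice xs[::2] selects indices [0, 2, 4, 6] (0->3, 2->2, 4->14, 6->14), giving [3, 2, 14, 14].

[3, 2, 14, 14]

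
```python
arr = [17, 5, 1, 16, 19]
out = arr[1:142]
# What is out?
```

arr has length 5. The slice arr[1:142] selects indices [1, 2, 3, 4] (1->5, 2->1, 3->16, 4->19), giving [5, 1, 16, 19].

[5, 1, 16, 19]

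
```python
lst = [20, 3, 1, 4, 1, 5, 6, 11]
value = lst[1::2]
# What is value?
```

lst has length 8. The slice lst[1::2] selects indices [1, 3, 5, 7] (1->3, 3->4, 5->5, 7->11), giving [3, 4, 5, 11].

[3, 4, 5, 11]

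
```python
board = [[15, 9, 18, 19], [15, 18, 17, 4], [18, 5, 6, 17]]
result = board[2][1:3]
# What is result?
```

board[2] = [18, 5, 6, 17]. board[2] has length 4. The slice board[2][1:3] selects indices [1, 2] (1->5, 2->6), giving [5, 6].

[5, 6]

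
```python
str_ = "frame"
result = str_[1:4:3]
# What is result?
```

str_ has length 5. The slice str_[1:4:3] selects indices [1] (1->'r'), giving 'r'.

'r'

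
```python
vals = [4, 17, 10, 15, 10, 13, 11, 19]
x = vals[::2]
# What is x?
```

vals has length 8. The slice vals[::2] selects indices [0, 2, 4, 6] (0->4, 2->10, 4->10, 6->11), giving [4, 10, 10, 11].

[4, 10, 10, 11]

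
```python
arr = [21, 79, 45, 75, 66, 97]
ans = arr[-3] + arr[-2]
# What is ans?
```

arr has length 6. Negative index -3 maps to positive index 6 + (-3) = 3. arr[3] = 75.
arr has length 6. Negative index -2 maps to positive index 6 + (-2) = 4. arr[4] = 66.
Sum: 75 + 66 = 141.

141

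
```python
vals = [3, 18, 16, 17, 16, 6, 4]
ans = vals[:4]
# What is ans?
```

vals has length 7. The slice vals[:4] selects indices [0, 1, 2, 3] (0->3, 1->18, 2->16, 3->17), giving [3, 18, 16, 17].

[3, 18, 16, 17]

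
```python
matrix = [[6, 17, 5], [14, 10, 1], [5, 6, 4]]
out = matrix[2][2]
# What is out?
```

matrix[2] = [5, 6, 4]. Taking column 2 of that row yields 4.

4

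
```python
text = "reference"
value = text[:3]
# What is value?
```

text has length 9. The slice text[:3] selects indices [0, 1, 2] (0->'r', 1->'e', 2->'f'), giving 'ref'.

'ref'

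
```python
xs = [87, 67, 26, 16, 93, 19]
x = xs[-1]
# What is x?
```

xs has length 6. Negative index -1 maps to positive index 6 + (-1) = 5. xs[5] = 19.

19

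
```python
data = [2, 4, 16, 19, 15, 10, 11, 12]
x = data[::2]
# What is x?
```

data has length 8. The slice data[::2] selects indices [0, 2, 4, 6] (0->2, 2->16, 4->15, 6->11), giving [2, 16, 15, 11].

[2, 16, 15, 11]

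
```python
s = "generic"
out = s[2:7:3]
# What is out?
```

s has length 7. The slice s[2:7:3] selects indices [2, 5] (2->'n', 5->'i'), giving 'ni'.

'ni'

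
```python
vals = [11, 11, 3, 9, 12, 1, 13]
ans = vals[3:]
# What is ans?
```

vals has length 7. The slice vals[3:] selects indices [3, 4, 5, 6] (3->9, 4->12, 5->1, 6->13), giving [9, 12, 1, 13].

[9, 12, 1, 13]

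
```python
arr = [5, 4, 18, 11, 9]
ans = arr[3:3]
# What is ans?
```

arr has length 5. The slice arr[3:3] resolves to an empty index range, so the result is [].

[]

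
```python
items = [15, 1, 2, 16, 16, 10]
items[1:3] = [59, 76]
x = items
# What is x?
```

items starts as [15, 1, 2, 16, 16, 10] (length 6). The slice items[1:3] covers indices [1, 2] with values [1, 2]. Replacing that slice with [59, 76] (same length) produces [15, 59, 76, 16, 16, 10].

[15, 59, 76, 16, 16, 10]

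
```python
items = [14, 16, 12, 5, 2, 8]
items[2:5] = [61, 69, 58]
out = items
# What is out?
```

items starts as [14, 16, 12, 5, 2, 8] (length 6). The slice items[2:5] covers indices [2, 3, 4] with values [12, 5, 2]. Replacing that slice with [61, 69, 58] (same length) produces [14, 16, 61, 69, 58, 8].

[14, 16, 61, 69, 58, 8]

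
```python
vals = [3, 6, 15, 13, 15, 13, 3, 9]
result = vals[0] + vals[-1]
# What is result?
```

vals has length 8. vals[0] = 3.
vals has length 8. Negative index -1 maps to positive index 8 + (-1) = 7. vals[7] = 9.
Sum: 3 + 9 = 12.

12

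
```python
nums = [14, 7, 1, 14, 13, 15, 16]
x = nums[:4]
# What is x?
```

nums has length 7. The slice nums[:4] selects indices [0, 1, 2, 3] (0->14, 1->7, 2->1, 3->14), giving [14, 7, 1, 14].

[14, 7, 1, 14]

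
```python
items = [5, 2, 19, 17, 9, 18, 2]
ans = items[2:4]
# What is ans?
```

items has length 7. The slice items[2:4] selects indices [2, 3] (2->19, 3->17), giving [19, 17].

[19, 17]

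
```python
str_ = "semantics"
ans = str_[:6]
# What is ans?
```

str_ has length 9. The slice str_[:6] selects indices [0, 1, 2, 3, 4, 5] (0->'s', 1->'e', 2->'m', 3->'a', 4->'n', 5->'t'), giving 'semant'.

'semant'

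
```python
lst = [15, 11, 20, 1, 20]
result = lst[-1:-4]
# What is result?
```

lst has length 5. The slice lst[-1:-4] resolves to an empty index range, so the result is [].

[]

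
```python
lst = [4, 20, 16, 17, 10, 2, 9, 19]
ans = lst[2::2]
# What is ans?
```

lst has length 8. The slice lst[2::2] selects indices [2, 4, 6] (2->16, 4->10, 6->9), giving [16, 10, 9].

[16, 10, 9]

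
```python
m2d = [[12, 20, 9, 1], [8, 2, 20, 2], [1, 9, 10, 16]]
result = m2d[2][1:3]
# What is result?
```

m2d[2] = [1, 9, 10, 16]. m2d[2] has length 4. The slice m2d[2][1:3] selects indices [1, 2] (1->9, 2->10), giving [9, 10].

[9, 10]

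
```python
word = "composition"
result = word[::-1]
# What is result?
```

word has length 11. The slice word[::-1] selects indices [10, 9, 8, 7, 6, 5, 4, 3, 2, 1, 0] (10->'n', 9->'o', 8->'i', 7->'t', 6->'i', 5->'s', 4->'o', 3->'p', 2->'m', 1->'o', 0->'c'), giving 'noitisopmoc'.

'noitisopmoc'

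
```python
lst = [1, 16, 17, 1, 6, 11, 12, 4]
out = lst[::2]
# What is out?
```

lst has length 8. The slice lst[::2] selects indices [0, 2, 4, 6] (0->1, 2->17, 4->6, 6->12), giving [1, 17, 6, 12].

[1, 17, 6, 12]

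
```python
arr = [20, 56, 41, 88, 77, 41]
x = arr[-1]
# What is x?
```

arr has length 6. Negative index -1 maps to positive index 6 + (-1) = 5. arr[5] = 41.

41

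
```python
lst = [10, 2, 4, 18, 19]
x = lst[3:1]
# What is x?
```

lst has length 5. The slice lst[3:1] resolves to an empty index range, so the result is [].

[]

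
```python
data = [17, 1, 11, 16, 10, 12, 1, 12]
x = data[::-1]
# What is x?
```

data has length 8. The slice data[::-1] selects indices [7, 6, 5, 4, 3, 2, 1, 0] (7->12, 6->1, 5->12, 4->10, 3->16, 2->11, 1->1, 0->17), giving [12, 1, 12, 10, 16, 11, 1, 17].

[12, 1, 12, 10, 16, 11, 1, 17]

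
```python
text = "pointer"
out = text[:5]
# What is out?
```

text has length 7. The slice text[:5] selects indices [0, 1, 2, 3, 4] (0->'p', 1->'o', 2->'i', 3->'n', 4->'t'), giving 'point'.

'point'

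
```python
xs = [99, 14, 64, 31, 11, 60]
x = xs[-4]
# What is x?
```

xs has length 6. Negative index -4 maps to positive index 6 + (-4) = 2. xs[2] = 64.

64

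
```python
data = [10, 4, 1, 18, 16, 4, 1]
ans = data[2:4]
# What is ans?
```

data has length 7. The slice data[2:4] selects indices [2, 3] (2->1, 3->18), giving [1, 18].

[1, 18]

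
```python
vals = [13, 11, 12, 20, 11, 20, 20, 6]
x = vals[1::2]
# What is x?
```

vals has length 8. The slice vals[1::2] selects indices [1, 3, 5, 7] (1->11, 3->20, 5->20, 7->6), giving [11, 20, 20, 6].

[11, 20, 20, 6]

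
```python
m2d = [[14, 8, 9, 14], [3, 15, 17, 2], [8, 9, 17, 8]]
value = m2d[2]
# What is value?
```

m2d has 3 rows. Row 2 is [8, 9, 17, 8].

[8, 9, 17, 8]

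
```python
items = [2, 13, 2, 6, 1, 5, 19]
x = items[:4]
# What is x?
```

items has length 7. The slice items[:4] selects indices [0, 1, 2, 3] (0->2, 1->13, 2->2, 3->6), giving [2, 13, 2, 6].

[2, 13, 2, 6]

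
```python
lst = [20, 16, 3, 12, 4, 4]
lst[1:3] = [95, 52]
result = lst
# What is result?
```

lst starts as [20, 16, 3, 12, 4, 4] (length 6). The slice lst[1:3] covers indices [1, 2] with values [16, 3]. Replacing that slice with [95, 52] (same length) produces [20, 95, 52, 12, 4, 4].

[20, 95, 52, 12, 4, 4]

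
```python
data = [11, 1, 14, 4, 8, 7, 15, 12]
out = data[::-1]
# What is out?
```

data has length 8. The slice data[::-1] selects indices [7, 6, 5, 4, 3, 2, 1, 0] (7->12, 6->15, 5->7, 4->8, 3->4, 2->14, 1->1, 0->11), giving [12, 15, 7, 8, 4, 14, 1, 11].

[12, 15, 7, 8, 4, 14, 1, 11]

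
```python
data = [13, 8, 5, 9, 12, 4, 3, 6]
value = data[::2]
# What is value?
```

data has length 8. The slice data[::2] selects indices [0, 2, 4, 6] (0->13, 2->5, 4->12, 6->3), giving [13, 5, 12, 3].

[13, 5, 12, 3]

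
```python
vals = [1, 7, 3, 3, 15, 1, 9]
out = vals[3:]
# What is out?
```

vals has length 7. The slice vals[3:] selects indices [3, 4, 5, 6] (3->3, 4->15, 5->1, 6->9), giving [3, 15, 1, 9].

[3, 15, 1, 9]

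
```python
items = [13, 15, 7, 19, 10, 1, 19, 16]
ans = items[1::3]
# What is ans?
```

items has length 8. The slice items[1::3] selects indices [1, 4, 7] (1->15, 4->10, 7->16), giving [15, 10, 16].

[15, 10, 16]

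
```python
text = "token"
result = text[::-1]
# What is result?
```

text has length 5. The slice text[::-1] selects indices [4, 3, 2, 1, 0] (4->'n', 3->'e', 2->'k', 1->'o', 0->'t'), giving 'nekot'.

'nekot'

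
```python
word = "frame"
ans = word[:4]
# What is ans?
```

word has length 5. The slice word[:4] selects indices [0, 1, 2, 3] (0->'f', 1->'r', 2->'a', 3->'m'), giving 'fram'.

'fram'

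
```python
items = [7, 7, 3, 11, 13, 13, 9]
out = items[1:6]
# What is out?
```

items has length 7. The slice items[1:6] selects indices [1, 2, 3, 4, 5] (1->7, 2->3, 3->11, 4->13, 5->13), giving [7, 3, 11, 13, 13].

[7, 3, 11, 13, 13]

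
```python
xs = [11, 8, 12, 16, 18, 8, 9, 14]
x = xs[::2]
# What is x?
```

xs has length 8. The slice xs[::2] selects indices [0, 2, 4, 6] (0->11, 2->12, 4->18, 6->9), giving [11, 12, 18, 9].

[11, 12, 18, 9]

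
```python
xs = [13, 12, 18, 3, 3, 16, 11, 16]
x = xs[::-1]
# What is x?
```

xs has length 8. The slice xs[::-1] selects indices [7, 6, 5, 4, 3, 2, 1, 0] (7->16, 6->11, 5->16, 4->3, 3->3, 2->18, 1->12, 0->13), giving [16, 11, 16, 3, 3, 18, 12, 13].

[16, 11, 16, 3, 3, 18, 12, 13]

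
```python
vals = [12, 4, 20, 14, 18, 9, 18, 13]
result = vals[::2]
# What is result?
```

vals has length 8. The slice vals[::2] selects indices [0, 2, 4, 6] (0->12, 2->20, 4->18, 6->18), giving [12, 20, 18, 18].

[12, 20, 18, 18]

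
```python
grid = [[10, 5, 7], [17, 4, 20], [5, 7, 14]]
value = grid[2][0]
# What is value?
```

grid[2] = [5, 7, 14]. Taking column 0 of that row yields 5.

5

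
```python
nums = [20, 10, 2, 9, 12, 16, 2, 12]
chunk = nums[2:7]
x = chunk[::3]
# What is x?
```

nums has length 8. The slice nums[2:7] selects indices [2, 3, 4, 5, 6] (2->2, 3->9, 4->12, 5->16, 6->2), giving [2, 9, 12, 16, 2]. So chunk = [2, 9, 12, 16, 2]. chunk has length 5. The slice chunk[::3] selects indices [0, 3] (0->2, 3->16), giving [2, 16].

[2, 16]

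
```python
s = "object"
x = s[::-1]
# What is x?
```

s has length 6. The slice s[::-1] selects indices [5, 4, 3, 2, 1, 0] (5->'t', 4->'c', 3->'e', 2->'j', 1->'b', 0->'o'), giving 'tcejbo'.

'tcejbo'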